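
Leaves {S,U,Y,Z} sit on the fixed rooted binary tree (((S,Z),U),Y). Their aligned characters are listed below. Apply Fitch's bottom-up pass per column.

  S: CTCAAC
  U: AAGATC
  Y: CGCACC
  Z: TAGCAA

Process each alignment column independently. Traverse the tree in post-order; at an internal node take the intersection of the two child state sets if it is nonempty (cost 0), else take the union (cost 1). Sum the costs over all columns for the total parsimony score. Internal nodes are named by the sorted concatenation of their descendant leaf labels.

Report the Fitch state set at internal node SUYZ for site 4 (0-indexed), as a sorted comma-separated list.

site 0, node SZ: S={C} ∪ Z={T} → {C,T} (+1)
site 0, node SUZ: SZ={C,T} ∪ U={A} → {A,C,T} (+1)
site 0, node SUYZ: SUZ={A,C,T} ∩ Y={C} → {C} (+0)
site 1, node SZ: S={T} ∪ Z={A} → {A,T} (+1)
site 1, node SUZ: SZ={A,T} ∩ U={A} → {A} (+0)
site 1, node SUYZ: SUZ={A} ∪ Y={G} → {A,G} (+1)
site 2, node SZ: S={C} ∪ Z={G} → {C,G} (+1)
site 2, node SUZ: SZ={C,G} ∩ U={G} → {G} (+0)
site 2, node SUYZ: SUZ={G} ∪ Y={C} → {C,G} (+1)
site 3, node SZ: S={A} ∪ Z={C} → {A,C} (+1)
site 3, node SUZ: SZ={A,C} ∩ U={A} → {A} (+0)
site 3, node SUYZ: SUZ={A} ∩ Y={A} → {A} (+0)
site 4, node SZ: S={A} ∩ Z={A} → {A} (+0)
site 4, node SUZ: SZ={A} ∪ U={T} → {A,T} (+1)
site 4, node SUYZ: SUZ={A,T} ∪ Y={C} → {A,C,T} (+1)
site 5, node SZ: S={C} ∪ Z={A} → {A,C} (+1)
site 5, node SUZ: SZ={A,C} ∩ U={C} → {C} (+0)
site 5, node SUYZ: SUZ={C} ∩ Y={C} → {C} (+0)
per-site changes: [2, 2, 2, 1, 2, 1]; total = 10

A,C,T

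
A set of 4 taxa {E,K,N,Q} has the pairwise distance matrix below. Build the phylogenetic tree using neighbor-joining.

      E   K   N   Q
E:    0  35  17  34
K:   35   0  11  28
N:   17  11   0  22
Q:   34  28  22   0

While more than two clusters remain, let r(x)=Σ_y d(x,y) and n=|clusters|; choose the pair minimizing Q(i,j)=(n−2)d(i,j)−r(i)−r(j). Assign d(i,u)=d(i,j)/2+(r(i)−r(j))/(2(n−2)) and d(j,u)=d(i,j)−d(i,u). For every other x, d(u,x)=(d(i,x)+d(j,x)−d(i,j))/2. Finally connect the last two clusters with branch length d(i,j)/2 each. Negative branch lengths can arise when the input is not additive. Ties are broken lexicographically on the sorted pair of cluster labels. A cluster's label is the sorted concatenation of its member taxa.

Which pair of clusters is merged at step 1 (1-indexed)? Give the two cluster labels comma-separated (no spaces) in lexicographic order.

E,N

1. join E+N (d=17, Q=-102) ⇒ EN; edges |E|=35/2, |N|=-1/2
  updated: d(EN,K)=29/2, d(EN,Q)=39/2
2. join EN+K (d=29/2, Q=-62) ⇒ EKN; edges |EN|=3, |K|=23/2
  updated: d(EKN,Q)=33/2
3. join EKN+Q (d=33/2) ⇒ EKNQ; edges |EKN|=33/4, |Q|=33/4
final tree: (((E:35/2,N:-1/2):3,K:23/2):33/4,Q:33/4)
total length: 48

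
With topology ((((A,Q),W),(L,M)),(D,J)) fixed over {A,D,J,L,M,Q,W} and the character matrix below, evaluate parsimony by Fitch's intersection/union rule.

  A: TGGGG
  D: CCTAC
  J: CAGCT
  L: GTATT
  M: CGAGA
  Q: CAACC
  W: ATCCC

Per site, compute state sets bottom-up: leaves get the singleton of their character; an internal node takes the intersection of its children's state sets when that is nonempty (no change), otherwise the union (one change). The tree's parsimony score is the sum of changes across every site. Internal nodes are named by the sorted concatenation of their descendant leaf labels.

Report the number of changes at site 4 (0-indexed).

4

AQ@0: {T} ∪ {C} = {C,T} (union, +1)
AQW@0: {C,T} ∪ {A} = {A,C,T} (union, +1)
LM@0: {G} ∪ {C} = {C,G} (union, +1)
ALMQW@0: {A,C,T} ∩ {C,G} = {C} (intersection, +0)
DJ@0: {C} ∩ {C} = {C} (intersection, +0)
ADJLMQW@0: {C} ∩ {C} = {C} (intersection, +0)
AQ@1: {G} ∪ {A} = {A,G} (union, +1)
AQW@1: {A,G} ∪ {T} = {A,G,T} (union, +1)
LM@1: {T} ∪ {G} = {G,T} (union, +1)
ALMQW@1: {A,G,T} ∩ {G,T} = {G,T} (intersection, +0)
DJ@1: {C} ∪ {A} = {A,C} (union, +1)
ADJLMQW@1: {G,T} ∪ {A,C} = {A,C,G,T} (union, +1)
AQ@2: {G} ∪ {A} = {A,G} (union, +1)
AQW@2: {A,G} ∪ {C} = {A,C,G} (union, +1)
LM@2: {A} ∩ {A} = {A} (intersection, +0)
ALMQW@2: {A,C,G} ∩ {A} = {A} (intersection, +0)
DJ@2: {T} ∪ {G} = {G,T} (union, +1)
ADJLMQW@2: {A} ∪ {G,T} = {A,G,T} (union, +1)
AQ@3: {G} ∪ {C} = {C,G} (union, +1)
AQW@3: {C,G} ∩ {C} = {C} (intersection, +0)
LM@3: {T} ∪ {G} = {G,T} (union, +1)
ALMQW@3: {C} ∪ {G,T} = {C,G,T} (union, +1)
DJ@3: {A} ∪ {C} = {A,C} (union, +1)
ADJLMQW@3: {C,G,T} ∩ {A,C} = {C} (intersection, +0)
AQ@4: {G} ∪ {C} = {C,G} (union, +1)
AQW@4: {C,G} ∩ {C} = {C} (intersection, +0)
LM@4: {T} ∪ {A} = {A,T} (union, +1)
ALMQW@4: {C} ∪ {A,T} = {A,C,T} (union, +1)
DJ@4: {C} ∪ {T} = {C,T} (union, +1)
ADJLMQW@4: {A,C,T} ∩ {C,T} = {C,T} (intersection, +0)
per-site changes: [3, 5, 4, 4, 4]; total = 20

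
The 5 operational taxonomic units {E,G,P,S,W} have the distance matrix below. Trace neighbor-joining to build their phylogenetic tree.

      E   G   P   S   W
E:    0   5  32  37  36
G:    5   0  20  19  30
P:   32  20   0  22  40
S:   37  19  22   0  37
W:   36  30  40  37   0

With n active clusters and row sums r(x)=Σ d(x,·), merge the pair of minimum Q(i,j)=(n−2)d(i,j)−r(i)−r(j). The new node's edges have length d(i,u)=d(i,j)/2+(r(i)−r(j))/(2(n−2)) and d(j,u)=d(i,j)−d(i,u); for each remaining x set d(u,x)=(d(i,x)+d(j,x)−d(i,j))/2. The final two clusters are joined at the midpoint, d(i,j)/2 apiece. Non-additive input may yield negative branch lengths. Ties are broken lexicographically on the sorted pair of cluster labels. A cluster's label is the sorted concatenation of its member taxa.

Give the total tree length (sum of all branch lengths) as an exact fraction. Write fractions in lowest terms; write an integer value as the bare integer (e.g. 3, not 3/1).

iteration 1: select E,G (d=5, Q=-169); attach at lengths (17/2, -7/2); label the merged cluster EG
  updated: d(EG,P)=47/2, d(EG,S)=51/2, d(EG,W)=61/2
iteration 2: select EG,W (d=61/2, Q=-126); attach at lengths (33/4, 89/4); label the merged cluster EGW
  updated: d(EGW,P)=33/2, d(EGW,S)=16
iteration 3: select EGW,P (d=33/2, Q=-109/2); attach at lengths (21/4, 45/4); label the merged cluster EGPW
  updated: d(EGPW,S)=43/4
iteration 4: select EGPW,S (d=43/4); attach at lengths (43/8, 43/8); label the merged cluster EGPSW
final tree: ((((E:17/2,G:-7/2):33/4,W:89/4):21/4,P:45/4):43/8,S:43/8)
total length: 251/4

251/4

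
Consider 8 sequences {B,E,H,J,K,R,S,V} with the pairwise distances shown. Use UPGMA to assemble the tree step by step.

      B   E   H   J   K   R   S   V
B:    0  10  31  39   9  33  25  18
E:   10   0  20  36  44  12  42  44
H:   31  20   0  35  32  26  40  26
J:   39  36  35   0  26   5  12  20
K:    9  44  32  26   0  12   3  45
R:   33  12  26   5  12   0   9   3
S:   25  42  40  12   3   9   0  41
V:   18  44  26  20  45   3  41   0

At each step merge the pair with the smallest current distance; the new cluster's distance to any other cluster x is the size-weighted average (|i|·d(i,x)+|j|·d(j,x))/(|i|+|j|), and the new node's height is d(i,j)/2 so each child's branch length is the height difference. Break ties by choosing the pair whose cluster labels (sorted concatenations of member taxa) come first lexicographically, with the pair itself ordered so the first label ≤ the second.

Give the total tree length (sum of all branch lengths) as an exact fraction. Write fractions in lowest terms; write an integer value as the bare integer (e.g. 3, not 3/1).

4189/60

iteration 1: select K,S (d=3); attach at lengths (3/2, 3/2); label the merged cluster KS
  updated: d(B,KS)=17, d(E,KS)=43, d(H,KS)=36, d(J,KS)=19, d(KS,R)=21/2, d(KS,V)=43
iteration 2: select R,V (d=3); attach at lengths (3/2, 3/2); label the merged cluster RV
  updated: d(B,RV)=51/2, d(E,RV)=28, d(H,RV)=26, d(J,RV)=25/2, d(KS,RV)=107/4
iteration 3: select B,E (d=10); attach at lengths (5, 5); label the merged cluster BE
  updated: d(BE,H)=51/2, d(BE,J)=75/2, d(BE,KS)=30, d(BE,RV)=107/4
iteration 4: select J,RV (d=25/2); attach at lengths (25/4, 19/4); label the merged cluster JRV
  updated: d(BE,JRV)=91/3, d(H,JRV)=29, d(JRV,KS)=145/6
iteration 5: select JRV,KS (d=145/6); attach at lengths (35/6, 127/12); label the merged cluster JKRSV
  updated: d(BE,JKRSV)=151/5, d(H,JKRSV)=159/5
iteration 6: select BE,H (d=51/2); attach at lengths (31/4, 51/4); label the merged cluster BEH
  updated: d(BEH,JKRSV)=461/15
iteration 7: select BEH,JKRSV (d=461/15); attach at lengths (157/60, 197/60); label the merged cluster BEHJKRSV
final tree: (((B:5,E:5):31/4,H:51/4):157/60,((J:25/4,(R:3/2,V:3/2):19/4):35/6,(K:3/2,S:3/2):127/12):197/60)
total length: 4189/60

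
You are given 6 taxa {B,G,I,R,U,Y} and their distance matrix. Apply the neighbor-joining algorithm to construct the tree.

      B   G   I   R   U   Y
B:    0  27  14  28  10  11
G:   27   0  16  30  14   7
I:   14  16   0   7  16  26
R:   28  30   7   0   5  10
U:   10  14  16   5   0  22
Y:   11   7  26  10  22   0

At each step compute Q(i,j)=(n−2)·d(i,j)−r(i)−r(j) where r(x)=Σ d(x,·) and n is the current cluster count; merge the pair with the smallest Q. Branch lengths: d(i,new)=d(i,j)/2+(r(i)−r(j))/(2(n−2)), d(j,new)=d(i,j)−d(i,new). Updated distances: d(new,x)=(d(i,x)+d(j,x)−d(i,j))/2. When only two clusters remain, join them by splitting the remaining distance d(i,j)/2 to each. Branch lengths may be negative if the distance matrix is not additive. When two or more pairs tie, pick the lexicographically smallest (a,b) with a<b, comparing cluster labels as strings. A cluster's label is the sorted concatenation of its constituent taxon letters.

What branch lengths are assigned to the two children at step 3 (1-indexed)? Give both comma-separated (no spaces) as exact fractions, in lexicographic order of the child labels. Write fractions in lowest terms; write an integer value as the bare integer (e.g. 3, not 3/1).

step 1: merge (G,Y) at d=7, Q=-142; branch lengths G→23/4, Y→5/4; new cluster GY
  updated: d(B,GY)=31/2, d(GY,I)=35/2, d(GY,R)=33/2, d(GY,U)=29/2
step 2: merge (I,R) at d=7, Q=-90; branch lengths I→19/6, R→23/6; new cluster IR
  updated: d(B,IR)=35/2, d(GY,IR)=27/2, d(IR,U)=7
step 3: merge (B,GY) at d=31/2, Q=-111/2; branch lengths B→61/8, GY→63/8; new cluster BGY
  updated: d(BGY,IR)=31/4, d(BGY,U)=9/2
step 4: merge (BGY,IR) at d=31/4, Q=-77/4; branch lengths BGY→21/8, IR→41/8; new cluster BGIRY
  updated: d(BGIRY,U)=15/8
step 5: merge (BGIRY,U) at d=15/8; branch lengths BGIRY→15/16, U→15/16; new cluster BGIRUY
final tree: (((B:61/8,(G:23/4,Y:5/4):63/8):21/8,(I:19/6,R:23/6):41/8):15/16,U:15/16)
total length: 313/8

61/8,63/8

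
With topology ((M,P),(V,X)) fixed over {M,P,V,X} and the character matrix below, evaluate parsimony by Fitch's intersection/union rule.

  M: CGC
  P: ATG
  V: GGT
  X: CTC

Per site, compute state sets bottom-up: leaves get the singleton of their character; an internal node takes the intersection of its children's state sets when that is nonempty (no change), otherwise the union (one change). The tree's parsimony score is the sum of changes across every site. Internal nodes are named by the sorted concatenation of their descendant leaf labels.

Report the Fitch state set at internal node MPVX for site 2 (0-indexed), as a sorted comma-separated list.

MP@0: {C} ∪ {A} = {A,C} (union, +1)
VX@0: {G} ∪ {C} = {C,G} (union, +1)
MPVX@0: {A,C} ∩ {C,G} = {C} (intersection, +0)
MP@1: {G} ∪ {T} = {G,T} (union, +1)
VX@1: {G} ∪ {T} = {G,T} (union, +1)
MPVX@1: {G,T} ∩ {G,T} = {G,T} (intersection, +0)
MP@2: {C} ∪ {G} = {C,G} (union, +1)
VX@2: {T} ∪ {C} = {C,T} (union, +1)
MPVX@2: {C,G} ∩ {C,T} = {C} (intersection, +0)
per-site changes: [2, 2, 2]; total = 6

C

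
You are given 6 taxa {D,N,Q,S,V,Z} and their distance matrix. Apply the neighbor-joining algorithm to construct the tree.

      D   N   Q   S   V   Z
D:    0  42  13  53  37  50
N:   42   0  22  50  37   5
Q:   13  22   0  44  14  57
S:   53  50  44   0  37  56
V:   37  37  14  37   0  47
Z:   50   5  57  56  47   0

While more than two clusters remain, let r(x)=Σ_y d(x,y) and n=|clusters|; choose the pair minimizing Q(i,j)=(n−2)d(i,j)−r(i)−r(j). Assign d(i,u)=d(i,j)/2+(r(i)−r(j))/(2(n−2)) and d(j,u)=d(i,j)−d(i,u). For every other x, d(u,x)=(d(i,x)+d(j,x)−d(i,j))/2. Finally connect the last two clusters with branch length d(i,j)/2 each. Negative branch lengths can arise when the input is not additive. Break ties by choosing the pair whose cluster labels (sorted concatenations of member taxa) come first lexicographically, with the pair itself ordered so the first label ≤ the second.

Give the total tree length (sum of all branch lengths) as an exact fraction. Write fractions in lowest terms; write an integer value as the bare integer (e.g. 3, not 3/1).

1453/16

iteration 1: select N,Z (d=5, Q=-351); attach at lengths (-39/8, 79/8); label the merged cluster NZ
  updated: d(D,NZ)=87/2, d(NZ,Q)=37, d(NZ,S)=101/2, d(NZ,V)=79/2
iteration 2: select D,Q (d=13, Q=-431/2); attach at lengths (155/12, 1/12); label the merged cluster DQ
  updated: d(DQ,NZ)=135/4, d(DQ,S)=42, d(DQ,V)=19
iteration 3: select DQ,V (d=19, Q=-609/4); attach at lengths (149/16, 155/16); label the merged cluster DQV
  updated: d(DQV,NZ)=217/8, d(DQV,S)=30
iteration 4: select DQV,NZ (d=217/8, Q=-861/8); attach at lengths (53/16, 381/16); label the merged cluster DNQVZ
  updated: d(DNQVZ,S)=427/16
iteration 5: select DNQVZ,S (d=427/16); attach at lengths (427/32, 427/32); label the merged cluster DNQSVZ
final tree: ((((D:155/12,Q:1/12):149/16,V:155/16):53/16,(N:-39/8,Z:79/8):381/16):427/32,S:427/32)
total length: 1453/16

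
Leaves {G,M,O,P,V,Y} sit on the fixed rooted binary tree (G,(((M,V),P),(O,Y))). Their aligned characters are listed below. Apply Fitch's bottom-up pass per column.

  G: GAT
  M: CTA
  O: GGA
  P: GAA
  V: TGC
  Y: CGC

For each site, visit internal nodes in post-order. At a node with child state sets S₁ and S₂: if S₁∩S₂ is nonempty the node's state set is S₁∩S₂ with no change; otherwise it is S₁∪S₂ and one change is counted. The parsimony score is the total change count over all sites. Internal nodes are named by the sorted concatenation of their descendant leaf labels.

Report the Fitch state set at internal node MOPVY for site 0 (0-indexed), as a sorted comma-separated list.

MV@0: {C} ∪ {T} = {C,T} (union, +1)
MPV@0: {C,T} ∪ {G} = {C,G,T} (union, +1)
OY@0: {G} ∪ {C} = {C,G} (union, +1)
MOPVY@0: {C,G,T} ∩ {C,G} = {C,G} (intersection, +0)
GMOPVY@0: {G} ∩ {C,G} = {G} (intersection, +0)
MV@1: {T} ∪ {G} = {G,T} (union, +1)
MPV@1: {G,T} ∪ {A} = {A,G,T} (union, +1)
OY@1: {G} ∩ {G} = {G} (intersection, +0)
MOPVY@1: {A,G,T} ∩ {G} = {G} (intersection, +0)
GMOPVY@1: {A} ∪ {G} = {A,G} (union, +1)
MV@2: {A} ∪ {C} = {A,C} (union, +1)
MPV@2: {A,C} ∩ {A} = {A} (intersection, +0)
OY@2: {A} ∪ {C} = {A,C} (union, +1)
MOPVY@2: {A} ∩ {A,C} = {A} (intersection, +0)
GMOPVY@2: {T} ∪ {A} = {A,T} (union, +1)
per-site changes: [3, 3, 3]; total = 9

C,G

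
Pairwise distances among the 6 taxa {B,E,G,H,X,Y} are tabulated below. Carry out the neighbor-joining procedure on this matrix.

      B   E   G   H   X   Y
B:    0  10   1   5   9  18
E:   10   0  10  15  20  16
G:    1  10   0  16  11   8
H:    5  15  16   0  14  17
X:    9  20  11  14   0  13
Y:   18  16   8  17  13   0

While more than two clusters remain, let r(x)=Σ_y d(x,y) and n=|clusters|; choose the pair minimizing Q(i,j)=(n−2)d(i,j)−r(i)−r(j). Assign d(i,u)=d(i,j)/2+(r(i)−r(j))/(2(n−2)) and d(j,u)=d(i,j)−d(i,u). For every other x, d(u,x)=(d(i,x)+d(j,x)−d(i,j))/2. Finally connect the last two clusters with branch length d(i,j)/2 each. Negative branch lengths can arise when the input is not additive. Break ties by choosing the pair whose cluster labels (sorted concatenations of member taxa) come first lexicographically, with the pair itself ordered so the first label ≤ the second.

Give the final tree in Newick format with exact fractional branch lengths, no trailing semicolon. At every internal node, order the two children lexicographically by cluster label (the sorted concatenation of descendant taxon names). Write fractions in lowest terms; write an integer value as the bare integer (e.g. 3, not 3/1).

(((((B:-1/2,H:11/2):7/3,E:23/3):7/4,G:5/4):7/4,X:7):3,Y:3)

iteration 1: select B,H (d=5, Q=-90); attach at lengths (-1/2, 11/2); label the merged cluster BH
  updated: d(BH,E)=10, d(BH,G)=6, d(BH,X)=9, d(BH,Y)=15
iteration 2: select BH,E (d=10, Q=-66); attach at lengths (7/3, 23/3); label the merged cluster BEH
  updated: d(BEH,G)=3, d(BEH,X)=19/2, d(BEH,Y)=21/2
iteration 3: select BEH,G (d=3, Q=-39); attach at lengths (7/4, 5/4); label the merged cluster BEGH
  updated: d(BEGH,X)=35/4, d(BEGH,Y)=31/4
iteration 4: select BEGH,X (d=35/4, Q=-59/2); attach at lengths (7/4, 7); label the merged cluster BEGHX
  updated: d(BEGHX,Y)=6
iteration 5: select BEGHX,Y (d=6); attach at lengths (3, 3); label the merged cluster BEGHXY
final tree: (((((B:-1/2,H:11/2):7/3,E:23/3):7/4,G:5/4):7/4,X:7):3,Y:3)
total length: 131/4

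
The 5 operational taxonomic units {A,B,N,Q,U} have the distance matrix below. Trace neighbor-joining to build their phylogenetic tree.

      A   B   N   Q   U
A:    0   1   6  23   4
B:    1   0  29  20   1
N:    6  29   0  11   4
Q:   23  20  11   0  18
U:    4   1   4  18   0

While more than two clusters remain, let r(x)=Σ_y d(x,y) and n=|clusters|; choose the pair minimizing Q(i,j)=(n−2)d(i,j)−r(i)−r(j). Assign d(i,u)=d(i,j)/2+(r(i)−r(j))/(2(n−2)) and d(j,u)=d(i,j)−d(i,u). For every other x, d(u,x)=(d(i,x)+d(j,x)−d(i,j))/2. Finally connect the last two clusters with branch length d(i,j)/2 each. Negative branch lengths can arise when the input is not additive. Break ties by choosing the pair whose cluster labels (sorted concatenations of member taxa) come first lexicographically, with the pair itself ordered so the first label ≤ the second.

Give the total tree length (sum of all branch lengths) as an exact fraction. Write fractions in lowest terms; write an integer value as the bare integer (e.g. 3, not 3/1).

45/2

iteration 1: select N,Q (d=11, Q=-89); attach at lengths (11/6, 55/6); label the merged cluster NQ
  updated: d(A,NQ)=9, d(B,NQ)=19, d(NQ,U)=11/2
iteration 2: select A,B (d=1, Q=-33); attach at lengths (-5/4, 9/4); label the merged cluster AB
  updated: d(AB,NQ)=27/2, d(AB,U)=2
iteration 3: select AB,NQ (d=27/2, Q=-21); attach at lengths (5, 17/2); label the merged cluster ABNQ
  updated: d(ABNQ,U)=-3
iteration 4: select ABNQ,U (d=-3); attach at lengths (-3/2, -3/2); label the merged cluster ABNQU
final tree: (((A:-5/4,B:9/4):5,(N:11/6,Q:55/6):17/2):-3/2,U:-3/2)
total length: 45/2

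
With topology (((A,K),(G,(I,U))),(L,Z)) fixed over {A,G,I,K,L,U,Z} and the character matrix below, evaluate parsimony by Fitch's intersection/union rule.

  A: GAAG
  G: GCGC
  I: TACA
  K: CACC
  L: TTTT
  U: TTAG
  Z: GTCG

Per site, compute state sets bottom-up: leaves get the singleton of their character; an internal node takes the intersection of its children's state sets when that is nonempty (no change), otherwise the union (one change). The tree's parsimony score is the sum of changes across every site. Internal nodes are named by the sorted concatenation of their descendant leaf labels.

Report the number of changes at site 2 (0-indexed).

site 0, node AK: A={G} ∪ K={C} → {C,G} (+1)
site 0, node IU: I={T} ∩ U={T} → {T} (+0)
site 0, node GIU: G={G} ∪ IU={T} → {G,T} (+1)
site 0, node AGIKU: AK={C,G} ∩ GIU={G,T} → {G} (+0)
site 0, node LZ: L={T} ∪ Z={G} → {G,T} (+1)
site 0, node AGIKLUZ: AGIKU={G} ∩ LZ={G,T} → {G} (+0)
site 1, node AK: A={A} ∩ K={A} → {A} (+0)
site 1, node IU: I={A} ∪ U={T} → {A,T} (+1)
site 1, node GIU: G={C} ∪ IU={A,T} → {A,C,T} (+1)
site 1, node AGIKU: AK={A} ∩ GIU={A,C,T} → {A} (+0)
site 1, node LZ: L={T} ∩ Z={T} → {T} (+0)
site 1, node AGIKLUZ: AGIKU={A} ∪ LZ={T} → {A,T} (+1)
site 2, node AK: A={A} ∪ K={C} → {A,C} (+1)
site 2, node IU: I={C} ∪ U={A} → {A,C} (+1)
site 2, node GIU: G={G} ∪ IU={A,C} → {A,C,G} (+1)
site 2, node AGIKU: AK={A,C} ∩ GIU={A,C,G} → {A,C} (+0)
site 2, node LZ: L={T} ∪ Z={C} → {C,T} (+1)
site 2, node AGIKLUZ: AGIKU={A,C} ∩ LZ={C,T} → {C} (+0)
site 3, node AK: A={G} ∪ K={C} → {C,G} (+1)
site 3, node IU: I={A} ∪ U={G} → {A,G} (+1)
site 3, node GIU: G={C} ∪ IU={A,G} → {A,C,G} (+1)
site 3, node AGIKU: AK={C,G} ∩ GIU={A,C,G} → {C,G} (+0)
site 3, node LZ: L={T} ∪ Z={G} → {G,T} (+1)
site 3, node AGIKLUZ: AGIKU={C,G} ∩ LZ={G,T} → {G} (+0)
per-site changes: [3, 3, 4, 4]; total = 14

4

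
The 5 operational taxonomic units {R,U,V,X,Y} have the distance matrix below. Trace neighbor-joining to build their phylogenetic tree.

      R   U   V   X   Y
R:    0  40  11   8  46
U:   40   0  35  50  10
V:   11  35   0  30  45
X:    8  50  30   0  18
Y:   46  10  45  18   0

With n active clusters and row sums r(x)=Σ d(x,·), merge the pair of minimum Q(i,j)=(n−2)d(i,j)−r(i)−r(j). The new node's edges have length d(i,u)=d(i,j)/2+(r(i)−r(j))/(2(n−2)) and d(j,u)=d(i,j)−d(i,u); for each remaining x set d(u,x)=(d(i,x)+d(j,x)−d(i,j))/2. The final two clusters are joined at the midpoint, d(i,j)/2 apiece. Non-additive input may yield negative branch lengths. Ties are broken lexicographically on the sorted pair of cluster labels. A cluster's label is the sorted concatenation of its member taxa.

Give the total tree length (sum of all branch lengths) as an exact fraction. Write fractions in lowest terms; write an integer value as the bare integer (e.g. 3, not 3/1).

step 1: merge (U,Y) at d=10, Q=-224; branch lengths U→23/3, Y→7/3; new cluster UY
  updated: d(R,UY)=38, d(UY,V)=35, d(UY,X)=29
step 2: merge (R,V) at d=11, Q=-111; branch lengths R→3/4, V→41/4; new cluster RV
  updated: d(RV,UY)=31, d(RV,X)=27/2
step 3: merge (RV,UY) at d=31, Q=-147/2; branch lengths RV→31/4, UY→93/4; new cluster RUVY
  updated: d(RUVY,X)=23/4
step 4: merge (RUVY,X) at d=23/4; branch lengths RUVY→23/8, X→23/8; new cluster RUVXY
final tree: (((R:3/4,V:41/4):31/4,(U:23/3,Y:7/3):93/4):23/8,X:23/8)
total length: 231/4

231/4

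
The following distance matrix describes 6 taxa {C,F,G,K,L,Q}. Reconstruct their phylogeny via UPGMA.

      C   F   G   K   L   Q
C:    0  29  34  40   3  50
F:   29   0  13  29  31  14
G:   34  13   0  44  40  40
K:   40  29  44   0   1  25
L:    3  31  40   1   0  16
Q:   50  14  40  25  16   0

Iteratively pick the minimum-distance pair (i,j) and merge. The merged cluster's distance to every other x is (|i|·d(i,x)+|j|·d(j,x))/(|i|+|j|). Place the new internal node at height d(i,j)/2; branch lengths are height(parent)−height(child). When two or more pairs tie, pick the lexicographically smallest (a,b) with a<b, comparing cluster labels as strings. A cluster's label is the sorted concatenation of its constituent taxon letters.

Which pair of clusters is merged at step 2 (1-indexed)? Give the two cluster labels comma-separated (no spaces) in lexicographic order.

F,G

step 1: merge (K,L) at d=1; branch lengths K→1/2, L→1/2; new cluster KL
  updated: d(C,KL)=43/2, d(F,KL)=30, d(G,KL)=42, d(KL,Q)=41/2
step 2: merge (F,G) at d=13; branch lengths F→13/2, G→13/2; new cluster FG
  updated: d(C,FG)=63/2, d(FG,KL)=36, d(FG,Q)=27
step 3: merge (KL,Q) at d=41/2; branch lengths KL→39/4, Q→41/4; new cluster KLQ
  updated: d(C,KLQ)=31, d(FG,KLQ)=33
step 4: merge (C,KLQ) at d=31; branch lengths C→31/2, KLQ→21/4; new cluster CKLQ
  updated: d(CKLQ,FG)=261/8
step 5: merge (CKLQ,FG) at d=261/8; branch lengths CKLQ→13/16, FG→157/16; new cluster CFGKLQ
final tree: ((C:31/2,((K:1/2,L:1/2):39/4,Q:41/4):21/4):13/16,(F:13/2,G:13/2):157/16)
total length: 523/8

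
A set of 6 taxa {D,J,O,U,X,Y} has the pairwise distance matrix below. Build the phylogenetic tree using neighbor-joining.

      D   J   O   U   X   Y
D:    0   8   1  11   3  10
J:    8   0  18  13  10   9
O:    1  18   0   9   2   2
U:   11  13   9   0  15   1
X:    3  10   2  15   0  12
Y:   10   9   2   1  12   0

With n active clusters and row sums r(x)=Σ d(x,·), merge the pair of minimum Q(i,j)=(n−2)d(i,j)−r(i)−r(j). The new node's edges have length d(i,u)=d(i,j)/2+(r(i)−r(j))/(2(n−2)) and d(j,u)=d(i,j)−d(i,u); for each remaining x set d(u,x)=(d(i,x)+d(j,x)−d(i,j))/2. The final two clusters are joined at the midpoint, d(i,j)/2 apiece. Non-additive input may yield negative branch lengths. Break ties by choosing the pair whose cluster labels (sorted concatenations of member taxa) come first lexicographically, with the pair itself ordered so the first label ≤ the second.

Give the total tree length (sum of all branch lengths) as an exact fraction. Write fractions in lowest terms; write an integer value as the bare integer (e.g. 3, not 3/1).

37/2

iteration 1: select U,Y (d=1, Q=-79); attach at lengths (19/8, -11/8); label the merged cluster UY
  updated: d(D,UY)=10, d(J,UY)=21/2, d(O,UY)=5, d(UY,X)=13
iteration 2: select J,UY (d=21/2, Q=-107/2); attach at lengths (79/12, 47/12); label the merged cluster JUY
  updated: d(D,JUY)=15/4, d(JUY,O)=25/4, d(JUY,X)=25/4
iteration 3: select D,JUY (d=15/4, Q=-33/2); attach at lengths (-1/4, 4); label the merged cluster DJUY
  updated: d(DJUY,O)=7/4, d(DJUY,X)=11/4
iteration 4: select DJUY,O (d=7/4, Q=-13/2); attach at lengths (5/4, 1/2); label the merged cluster DJOUY
  updated: d(DJOUY,X)=3/2
iteration 5: select DJOUY,X (d=3/2); attach at lengths (3/4, 3/4); label the merged cluster DJOUXY
final tree: (((D:-1/4,(J:79/12,(U:19/8,Y:-11/8):47/12):4):5/4,O:1/2):3/4,X:3/4)
total length: 37/2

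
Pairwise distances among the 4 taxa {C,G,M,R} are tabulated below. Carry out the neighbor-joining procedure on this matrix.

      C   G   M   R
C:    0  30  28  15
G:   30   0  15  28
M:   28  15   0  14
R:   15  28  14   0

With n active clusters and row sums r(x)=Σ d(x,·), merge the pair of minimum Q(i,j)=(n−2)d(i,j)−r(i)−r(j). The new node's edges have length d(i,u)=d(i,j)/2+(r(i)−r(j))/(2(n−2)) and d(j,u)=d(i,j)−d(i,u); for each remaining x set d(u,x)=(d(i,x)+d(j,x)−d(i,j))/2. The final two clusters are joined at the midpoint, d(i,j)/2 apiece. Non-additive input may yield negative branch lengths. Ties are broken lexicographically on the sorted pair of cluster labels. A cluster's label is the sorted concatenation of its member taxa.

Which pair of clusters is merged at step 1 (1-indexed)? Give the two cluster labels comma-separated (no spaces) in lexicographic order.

C,R

iteration 1: select C,R (d=15, Q=-100); attach at lengths (23/2, 7/2); label the merged cluster CR
  updated: d(CR,G)=43/2, d(CR,M)=27/2
iteration 2: select CR,G (d=43/2, Q=-50); attach at lengths (10, 23/2); label the merged cluster CGR
  updated: d(CGR,M)=7/2
iteration 3: select CGR,M (d=7/2); attach at lengths (7/4, 7/4); label the merged cluster CGMR
final tree: (((C:23/2,R:7/2):10,G:23/2):7/4,M:7/4)
total length: 40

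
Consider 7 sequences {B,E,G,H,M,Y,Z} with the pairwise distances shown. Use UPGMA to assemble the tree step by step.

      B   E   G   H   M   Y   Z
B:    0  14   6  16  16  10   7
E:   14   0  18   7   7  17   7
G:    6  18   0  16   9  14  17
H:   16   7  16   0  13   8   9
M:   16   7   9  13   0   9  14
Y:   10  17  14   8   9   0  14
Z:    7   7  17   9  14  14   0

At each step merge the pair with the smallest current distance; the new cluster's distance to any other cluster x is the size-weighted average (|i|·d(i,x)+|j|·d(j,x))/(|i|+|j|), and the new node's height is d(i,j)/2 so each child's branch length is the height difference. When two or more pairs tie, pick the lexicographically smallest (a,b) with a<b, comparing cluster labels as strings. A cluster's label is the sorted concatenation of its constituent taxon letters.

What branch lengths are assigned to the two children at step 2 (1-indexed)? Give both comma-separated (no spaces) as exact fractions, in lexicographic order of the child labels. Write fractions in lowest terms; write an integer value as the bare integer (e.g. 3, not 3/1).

1. join B+G (d=6) ⇒ BG; edges |B|=3, |G|=3
  updated: d(BG,E)=16, d(BG,H)=16, d(BG,M)=25/2, d(BG,Y)=12, d(BG,Z)=12
2. join E+H (d=7) ⇒ EH; edges |E|=7/2, |H|=7/2
  updated: d(BG,EH)=16, d(EH,M)=10, d(EH,Y)=25/2, d(EH,Z)=8
3. join EH+Z (d=8) ⇒ EHZ; edges |EH|=1/2, |Z|=4
  updated: d(BG,EHZ)=44/3, d(EHZ,M)=34/3, d(EHZ,Y)=13
4. join M+Y (d=9) ⇒ MY; edges |M|=9/2, |Y|=9/2
  updated: d(BG,MY)=49/4, d(EHZ,MY)=73/6
5. join EHZ+MY (d=73/6) ⇒ EHMYZ; edges |EHZ|=25/12, |MY|=19/12
  updated: d(BG,EHMYZ)=137/10
6. join BG+EHMYZ (d=137/10) ⇒ BEGHMYZ; edges |BG|=77/20, |EHMYZ|=23/30
final tree: ((B:3,G:3):77/20,(((E:7/2,H:7/2):1/2,Z:4):25/12,(M:9/2,Y:9/2):19/12):23/30)
total length: 2087/60

7/2,7/2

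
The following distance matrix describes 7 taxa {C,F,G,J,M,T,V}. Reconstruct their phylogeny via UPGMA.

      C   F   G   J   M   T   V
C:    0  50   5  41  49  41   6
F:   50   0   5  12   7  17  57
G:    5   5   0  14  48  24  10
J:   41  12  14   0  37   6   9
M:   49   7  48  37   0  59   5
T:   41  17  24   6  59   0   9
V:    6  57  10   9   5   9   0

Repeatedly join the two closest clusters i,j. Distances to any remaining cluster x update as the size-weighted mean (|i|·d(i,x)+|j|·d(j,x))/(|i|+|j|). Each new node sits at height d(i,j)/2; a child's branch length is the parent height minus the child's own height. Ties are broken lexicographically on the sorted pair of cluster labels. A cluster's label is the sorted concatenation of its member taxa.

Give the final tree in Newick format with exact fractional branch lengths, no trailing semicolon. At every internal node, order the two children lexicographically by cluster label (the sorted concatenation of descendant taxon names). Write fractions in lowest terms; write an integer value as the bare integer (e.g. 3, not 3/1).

(((C:5/2,G:5/2):93/8,(M:5/2,V:5/2):93/8):7/12,(F:29/4,(J:3,T:3):17/4):179/24)

step 1: merge (C,G) at d=5; branch lengths C→5/2, G→5/2; new cluster CG
  updated: d(CG,F)=55/2, d(CG,J)=55/2, d(CG,M)=97/2, d(CG,T)=65/2, d(CG,V)=8
step 2: merge (M,V) at d=5; branch lengths M→5/2, V→5/2; new cluster MV
  updated: d(CG,MV)=113/4, d(F,MV)=32, d(J,MV)=23, d(MV,T)=34
step 3: merge (J,T) at d=6; branch lengths J→3, T→3; new cluster JT
  updated: d(CG,JT)=30, d(F,JT)=29/2, d(JT,MV)=57/2
step 4: merge (F,JT) at d=29/2; branch lengths F→29/4, JT→17/4; new cluster FJT
  updated: d(CG,FJT)=175/6, d(FJT,MV)=89/3
step 5: merge (CG,MV) at d=113/4; branch lengths CG→93/8, MV→93/8; new cluster CGMV
  updated: d(CGMV,FJT)=353/12
step 6: merge (CGMV,FJT) at d=353/12; branch lengths CGMV→7/12, FJT→179/24; new cluster CFGJMTV
final tree: (((C:5/2,G:5/2):93/8,(M:5/2,V:5/2):93/8):7/12,(F:29/4,(J:3,T:3):17/4):179/24)
total length: 1411/24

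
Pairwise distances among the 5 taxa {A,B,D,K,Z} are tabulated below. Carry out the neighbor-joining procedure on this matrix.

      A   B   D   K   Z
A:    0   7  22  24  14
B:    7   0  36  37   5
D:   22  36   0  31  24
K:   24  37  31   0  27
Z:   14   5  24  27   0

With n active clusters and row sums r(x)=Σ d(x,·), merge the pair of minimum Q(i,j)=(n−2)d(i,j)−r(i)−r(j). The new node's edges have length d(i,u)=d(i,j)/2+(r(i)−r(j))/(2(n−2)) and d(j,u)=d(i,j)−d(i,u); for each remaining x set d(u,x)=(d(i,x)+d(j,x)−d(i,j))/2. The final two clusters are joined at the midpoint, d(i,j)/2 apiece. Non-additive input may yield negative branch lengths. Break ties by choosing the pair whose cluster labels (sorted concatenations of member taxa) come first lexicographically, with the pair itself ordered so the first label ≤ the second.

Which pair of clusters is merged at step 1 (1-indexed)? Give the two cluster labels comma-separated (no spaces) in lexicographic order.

B,Z

1. join B+Z (d=5, Q=-140) ⇒ BZ; edges |B|=5, |Z|=0
  updated: d(A,BZ)=8, d(BZ,D)=55/2, d(BZ,K)=59/2
2. join A+BZ (d=8, Q=-103) ⇒ ABZ; edges |A|=5/4, |BZ|=27/4
  updated: d(ABZ,D)=83/4, d(ABZ,K)=91/4
3. join ABZ+D (d=83/4, Q=-149/2) ⇒ ABDZ; edges |ABZ|=25/4, |D|=29/2
  updated: d(ABDZ,K)=33/2
4. join ABDZ+K (d=33/2) ⇒ ABDKZ; edges |ABDZ|=33/4, |K|=33/4
final tree: (((A:5/4,(B:5,Z:0):27/4):25/4,D:29/2):33/4,K:33/4)
total length: 201/4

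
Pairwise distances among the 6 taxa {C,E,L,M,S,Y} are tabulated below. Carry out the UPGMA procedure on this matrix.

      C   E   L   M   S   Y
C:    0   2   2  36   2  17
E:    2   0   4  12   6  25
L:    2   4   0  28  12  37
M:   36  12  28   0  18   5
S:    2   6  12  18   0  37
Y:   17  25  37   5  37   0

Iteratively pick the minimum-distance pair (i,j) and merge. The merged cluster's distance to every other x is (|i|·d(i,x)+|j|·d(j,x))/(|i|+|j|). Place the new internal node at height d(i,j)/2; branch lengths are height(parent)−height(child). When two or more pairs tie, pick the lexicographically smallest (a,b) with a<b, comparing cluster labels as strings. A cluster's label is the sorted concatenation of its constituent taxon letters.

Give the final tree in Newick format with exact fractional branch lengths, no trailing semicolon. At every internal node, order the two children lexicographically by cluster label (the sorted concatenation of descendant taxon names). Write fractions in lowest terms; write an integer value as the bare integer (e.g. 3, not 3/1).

1. join C+E (d=2) ⇒ CE; edges |C|=1, |E|=1
  updated: d(CE,L)=3, d(CE,M)=24, d(CE,S)=4, d(CE,Y)=21
2. join CE+L (d=3) ⇒ CEL; edges |CE|=1/2, |L|=3/2
  updated: d(CEL,M)=76/3, d(CEL,S)=20/3, d(CEL,Y)=79/3
3. join M+Y (d=5) ⇒ MY; edges |M|=5/2, |Y|=5/2
  updated: d(CEL,MY)=155/6, d(MY,S)=55/2
4. join CEL+S (d=20/3) ⇒ CELS; edges |CEL|=11/6, |S|=10/3
  updated: d(CELS,MY)=105/4
5. join CELS+MY (d=105/4) ⇒ CELMSY; edges |CELS|=235/24, |MY|=85/8
final tree: ((((C:1,E:1):1/2,L:3/2):11/6,S:10/3):235/24,(M:5/2,Y:5/2):85/8)
total length: 415/12

((((C:1,E:1):1/2,L:3/2):11/6,S:10/3):235/24,(M:5/2,Y:5/2):85/8)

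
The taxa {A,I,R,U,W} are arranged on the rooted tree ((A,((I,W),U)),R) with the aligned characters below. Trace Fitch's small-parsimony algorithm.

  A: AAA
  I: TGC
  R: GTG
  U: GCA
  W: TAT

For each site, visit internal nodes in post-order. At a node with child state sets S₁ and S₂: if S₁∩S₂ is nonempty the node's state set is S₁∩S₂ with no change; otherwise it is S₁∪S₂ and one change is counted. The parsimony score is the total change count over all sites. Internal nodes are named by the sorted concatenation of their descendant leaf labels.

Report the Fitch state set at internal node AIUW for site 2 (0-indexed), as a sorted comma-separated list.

A

[col 0] IW: children I:{T}, W:{T} ∩→ {T}; cost 0
[col 0] IUW: children IW:{T}, U:{G} ∪→ {G,T}; cost 1
[col 0] AIUW: children A:{A}, IUW:{G,T} ∪→ {A,G,T}; cost 1
[col 0] AIRUW: children AIUW:{A,G,T}, R:{G} ∩→ {G}; cost 0
[col 1] IW: children I:{G}, W:{A} ∪→ {A,G}; cost 1
[col 1] IUW: children IW:{A,G}, U:{C} ∪→ {A,C,G}; cost 1
[col 1] AIUW: children A:{A}, IUW:{A,C,G} ∩→ {A}; cost 0
[col 1] AIRUW: children AIUW:{A}, R:{T} ∪→ {A,T}; cost 1
[col 2] IW: children I:{C}, W:{T} ∪→ {C,T}; cost 1
[col 2] IUW: children IW:{C,T}, U:{A} ∪→ {A,C,T}; cost 1
[col 2] AIUW: children A:{A}, IUW:{A,C,T} ∩→ {A}; cost 0
[col 2] AIRUW: children AIUW:{A}, R:{G} ∪→ {A,G}; cost 1
per-site changes: [2, 3, 3]; total = 8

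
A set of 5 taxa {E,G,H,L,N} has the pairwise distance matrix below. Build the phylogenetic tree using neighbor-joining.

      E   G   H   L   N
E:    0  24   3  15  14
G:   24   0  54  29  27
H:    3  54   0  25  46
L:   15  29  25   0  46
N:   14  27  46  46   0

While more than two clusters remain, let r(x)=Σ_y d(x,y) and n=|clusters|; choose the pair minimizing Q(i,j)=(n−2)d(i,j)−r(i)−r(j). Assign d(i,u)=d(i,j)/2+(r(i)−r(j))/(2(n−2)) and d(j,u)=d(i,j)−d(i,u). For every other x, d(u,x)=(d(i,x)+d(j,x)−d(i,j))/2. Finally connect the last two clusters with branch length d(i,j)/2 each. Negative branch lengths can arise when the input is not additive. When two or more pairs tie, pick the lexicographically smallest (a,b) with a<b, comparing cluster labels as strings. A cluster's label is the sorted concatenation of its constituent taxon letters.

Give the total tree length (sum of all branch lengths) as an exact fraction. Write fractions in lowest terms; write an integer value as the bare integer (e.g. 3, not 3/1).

1. join G+N (d=27, Q=-186) ⇒ GN; edges |G|=41/3, |N|=40/3
  updated: d(E,GN)=11/2, d(GN,H)=73/2, d(GN,L)=24
2. join E+H (d=3, Q=-82) ⇒ EH; edges |E|=-35/4, |H|=47/4
  updated: d(EH,GN)=39/2, d(EH,L)=37/2
3. join EH+GN (d=39/2, Q=-62) ⇒ EGHN; edges |EH|=7, |GN|=25/2
  updated: d(EGHN,L)=23/2
4. join EGHN+L (d=23/2) ⇒ EGHLN; edges |EGHN|=23/4, |L|=23/4
final tree: (((E:-35/4,H:47/4):7,(G:41/3,N:40/3):25/2):23/4,L:23/4)
total length: 61

61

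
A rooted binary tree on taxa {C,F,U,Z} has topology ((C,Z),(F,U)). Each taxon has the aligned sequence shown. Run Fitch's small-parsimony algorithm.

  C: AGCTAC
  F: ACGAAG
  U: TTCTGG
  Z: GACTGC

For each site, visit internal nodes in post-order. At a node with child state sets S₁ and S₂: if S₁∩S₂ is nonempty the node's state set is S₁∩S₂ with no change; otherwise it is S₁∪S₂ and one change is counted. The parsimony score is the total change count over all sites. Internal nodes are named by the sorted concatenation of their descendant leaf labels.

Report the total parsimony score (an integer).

10

site 0, node CZ: C={A} ∪ Z={G} → {A,G} (+1)
site 0, node FU: F={A} ∪ U={T} → {A,T} (+1)
site 0, node CFUZ: CZ={A,G} ∩ FU={A,T} → {A} (+0)
site 1, node CZ: C={G} ∪ Z={A} → {A,G} (+1)
site 1, node FU: F={C} ∪ U={T} → {C,T} (+1)
site 1, node CFUZ: CZ={A,G} ∪ FU={C,T} → {A,C,G,T} (+1)
site 2, node CZ: C={C} ∩ Z={C} → {C} (+0)
site 2, node FU: F={G} ∪ U={C} → {C,G} (+1)
site 2, node CFUZ: CZ={C} ∩ FU={C,G} → {C} (+0)
site 3, node CZ: C={T} ∩ Z={T} → {T} (+0)
site 3, node FU: F={A} ∪ U={T} → {A,T} (+1)
site 3, node CFUZ: CZ={T} ∩ FU={A,T} → {T} (+0)
site 4, node CZ: C={A} ∪ Z={G} → {A,G} (+1)
site 4, node FU: F={A} ∪ U={G} → {A,G} (+1)
site 4, node CFUZ: CZ={A,G} ∩ FU={A,G} → {A,G} (+0)
site 5, node CZ: C={C} ∩ Z={C} → {C} (+0)
site 5, node FU: F={G} ∩ U={G} → {G} (+0)
site 5, node CFUZ: CZ={C} ∪ FU={G} → {C,G} (+1)
per-site changes: [2, 3, 1, 1, 2, 1]; total = 10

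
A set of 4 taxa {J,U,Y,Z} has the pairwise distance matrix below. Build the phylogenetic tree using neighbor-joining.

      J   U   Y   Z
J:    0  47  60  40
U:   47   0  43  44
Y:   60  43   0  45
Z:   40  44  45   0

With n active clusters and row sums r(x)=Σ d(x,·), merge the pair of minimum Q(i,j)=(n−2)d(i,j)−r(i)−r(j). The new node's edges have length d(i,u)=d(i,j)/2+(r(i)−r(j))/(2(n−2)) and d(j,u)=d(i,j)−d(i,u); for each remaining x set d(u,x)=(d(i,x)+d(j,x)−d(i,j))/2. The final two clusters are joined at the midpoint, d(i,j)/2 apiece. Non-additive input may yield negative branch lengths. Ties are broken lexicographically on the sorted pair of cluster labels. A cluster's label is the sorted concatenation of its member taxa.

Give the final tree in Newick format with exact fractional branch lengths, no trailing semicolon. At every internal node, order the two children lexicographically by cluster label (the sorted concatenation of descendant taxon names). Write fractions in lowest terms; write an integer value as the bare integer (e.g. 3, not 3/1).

step 1: merge (J,Z) at d=40, Q=-196; branch lengths J→49/2, Z→31/2; new cluster JZ
  updated: d(JZ,U)=51/2, d(JZ,Y)=65/2
step 2: merge (JZ,U) at d=51/2, Q=-101; branch lengths JZ→15/2, U→18; new cluster JUZ
  updated: d(JUZ,Y)=25
step 3: merge (JUZ,Y) at d=25; branch lengths JUZ→25/2, Y→25/2; new cluster JUYZ
final tree: (((J:49/2,Z:31/2):15/2,U:18):25/2,Y:25/2)
total length: 181/2

(((J:49/2,Z:31/2):15/2,U:18):25/2,Y:25/2)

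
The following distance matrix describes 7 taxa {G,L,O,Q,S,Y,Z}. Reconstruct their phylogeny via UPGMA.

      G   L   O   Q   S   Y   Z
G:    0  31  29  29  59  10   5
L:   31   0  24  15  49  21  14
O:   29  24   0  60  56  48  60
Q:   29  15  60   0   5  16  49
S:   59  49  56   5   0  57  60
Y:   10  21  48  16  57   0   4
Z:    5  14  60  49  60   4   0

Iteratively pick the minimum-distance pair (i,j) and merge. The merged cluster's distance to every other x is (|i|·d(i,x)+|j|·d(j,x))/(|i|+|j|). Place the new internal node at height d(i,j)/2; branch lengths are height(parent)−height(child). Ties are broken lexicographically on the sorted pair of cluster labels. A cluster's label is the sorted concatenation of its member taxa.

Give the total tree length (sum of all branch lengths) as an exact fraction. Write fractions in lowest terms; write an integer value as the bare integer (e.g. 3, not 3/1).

675/8

iteration 1: select Y,Z (d=4); attach at lengths (2, 2); label the merged cluster YZ
  updated: d(G,YZ)=15/2, d(L,YZ)=35/2, d(O,YZ)=54, d(Q,YZ)=65/2, d(S,YZ)=117/2
iteration 2: select Q,S (d=5); attach at lengths (5/2, 5/2); label the merged cluster QS
  updated: d(G,QS)=44, d(L,QS)=32, d(O,QS)=58, d(QS,YZ)=91/2
iteration 3: select G,YZ (d=15/2); attach at lengths (15/4, 7/4); label the merged cluster GYZ
  updated: d(GYZ,L)=22, d(GYZ,O)=137/3, d(GYZ,QS)=45
iteration 4: select GYZ,L (d=22); attach at lengths (29/4, 11); label the merged cluster GLYZ
  updated: d(GLYZ,O)=161/4, d(GLYZ,QS)=167/4
iteration 5: select GLYZ,O (d=161/4); attach at lengths (73/8, 161/8); label the merged cluster GLOYZ
  updated: d(GLOYZ,QS)=45
iteration 6: select GLOYZ,QS (d=45); attach at lengths (19/8, 20); label the merged cluster GLOQSYZ
final tree: ((((G:15/4,(Y:2,Z:2):7/4):29/4,L:11):73/8,O:161/8):19/8,(Q:5/2,S:5/2):20)
total length: 675/8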